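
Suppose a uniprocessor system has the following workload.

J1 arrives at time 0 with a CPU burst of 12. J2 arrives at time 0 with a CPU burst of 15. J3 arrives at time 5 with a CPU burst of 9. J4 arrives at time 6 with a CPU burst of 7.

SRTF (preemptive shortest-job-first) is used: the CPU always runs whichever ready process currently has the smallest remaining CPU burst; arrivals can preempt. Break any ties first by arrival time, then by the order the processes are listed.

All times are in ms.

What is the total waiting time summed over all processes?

Gantt: | J1 0-12 | J4 12-19 | J3 19-28 | J2 28-43 |
Completion: J1=12  J2=43  J3=28  J4=19
Turnaround (C−A): J1=12  J2=43  J3=23  J4=13
Waiting = turnaround − burst: J1=0, J2=28, J3=14, J4=6
Total waiting = 0 + 28 + 14 + 6 = 48

48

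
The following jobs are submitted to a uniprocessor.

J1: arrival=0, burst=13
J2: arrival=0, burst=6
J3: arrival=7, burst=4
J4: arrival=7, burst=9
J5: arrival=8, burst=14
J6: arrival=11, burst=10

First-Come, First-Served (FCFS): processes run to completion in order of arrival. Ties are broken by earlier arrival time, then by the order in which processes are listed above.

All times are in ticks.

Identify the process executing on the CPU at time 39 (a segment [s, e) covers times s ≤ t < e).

J5

Schedule: | J1 0-13 | J2 13-19 | J3 19-23 | J4 23-32 | J5 32-46 | J6 46-56 |
Completion: J1=13  J2=19  J3=23  J4=32  J5=46  J6=56
Turnaround (C−A): J1=13  J2=19  J3=16  J4=25  J5=38  J6=45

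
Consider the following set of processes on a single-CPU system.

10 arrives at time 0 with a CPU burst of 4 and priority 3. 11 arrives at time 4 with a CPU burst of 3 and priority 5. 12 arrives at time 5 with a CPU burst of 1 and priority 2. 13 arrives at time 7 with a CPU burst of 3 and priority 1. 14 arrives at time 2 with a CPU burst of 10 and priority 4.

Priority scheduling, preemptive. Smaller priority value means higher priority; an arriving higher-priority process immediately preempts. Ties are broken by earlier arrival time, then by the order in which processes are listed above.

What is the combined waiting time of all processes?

20

Schedule: | 10 0-4 | 14 4-5 | 12 5-6 | 14 6-7 | 13 7-10 | 14 10-18 | 11 18-21 |
Completion: 10=4  11=21  12=6  13=10  14=18
Turnaround (C−A): 10=4  11=17  12=1  13=3  14=16
Waiting = turnaround − burst: 10=0, 11=14, 12=0, 13=0, 14=6
Total waiting = 0 + 14 + 0 + 0 + 6 = 20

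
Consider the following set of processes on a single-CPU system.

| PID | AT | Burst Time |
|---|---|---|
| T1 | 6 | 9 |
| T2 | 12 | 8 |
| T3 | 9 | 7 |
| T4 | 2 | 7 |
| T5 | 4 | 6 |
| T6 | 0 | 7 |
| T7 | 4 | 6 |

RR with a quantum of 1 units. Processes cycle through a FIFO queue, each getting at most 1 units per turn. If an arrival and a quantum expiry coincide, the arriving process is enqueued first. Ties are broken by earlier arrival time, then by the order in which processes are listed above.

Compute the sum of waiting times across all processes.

196

Timeline: | T6 0-2 | T4 2-3 | T6 3-4 | T4 4-5 | T5 5-6 | T7 6-7 | T6 7-8 | T4 8-9 | T1 9-10 | T5 10-11 | T7 11-12 | T6 12-13 | T3 13-14 | T4 14-15 | T1 15-16 | T5 16-17 | T2 17-18 | T7 18-19 | T6 19-20 | T3 20-21 | T4 21-22 | T1 22-23 | T5 23-24 | T2 24-25 | T7 25-26 | T6 26-27 | T3 27-28 | T4 28-29 | T1 29-30 | T5 30-31 | T2 31-32 | T7 32-33 | T3 33-34 | T4 34-35 | T1 35-36 | T5 36-37 | T2 37-38 | T7 38-39 | T3 39-40 | T1 40-41 | T2 41-42 | T3 42-43 | T1 43-44 | T2 44-45 | T3 45-46 | T1 46-47 | T2 47-48 | T1 48-49 | T2 49-50 |
Completion: T1=49  T2=50  T3=46  T4=35  T5=37  T6=27  T7=39
Turnaround (C−A): T1=43  T2=38  T3=37  T4=33  T5=33  T6=27  T7=35
Waiting = turnaround − burst: T1=34, T2=30, T3=30, T4=26, T5=27, T6=20, T7=29
Total waiting = 34 + 30 + 30 + 26 + 27 + 20 + 29 = 196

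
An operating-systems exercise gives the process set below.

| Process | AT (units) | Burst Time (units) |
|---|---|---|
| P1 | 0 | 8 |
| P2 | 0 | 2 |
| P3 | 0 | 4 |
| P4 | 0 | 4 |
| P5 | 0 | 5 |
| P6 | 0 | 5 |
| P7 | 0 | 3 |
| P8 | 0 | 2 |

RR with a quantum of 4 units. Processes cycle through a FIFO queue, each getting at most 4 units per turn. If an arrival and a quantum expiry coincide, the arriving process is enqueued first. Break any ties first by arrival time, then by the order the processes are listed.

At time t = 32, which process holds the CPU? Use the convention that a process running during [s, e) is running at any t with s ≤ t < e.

Timeline: | P1 0-4 | P2 4-6 | P3 6-10 | P4 10-14 | P5 14-18 | P6 18-22 | P7 22-25 | P8 25-27 | P1 27-31 | P5 31-32 | P6 32-33 |
Completion: P1=31  P2=6  P3=10  P4=14  P5=32  P6=33  P7=25  P8=27

P6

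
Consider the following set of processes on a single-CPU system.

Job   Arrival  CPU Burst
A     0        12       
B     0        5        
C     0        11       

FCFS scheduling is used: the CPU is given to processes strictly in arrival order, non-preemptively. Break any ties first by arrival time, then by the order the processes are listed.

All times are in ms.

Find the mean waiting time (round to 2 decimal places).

Gantt: | A 0-12 | B 12-17 | C 17-28 |
Completion: A=12  B=17  C=28
Turnaround (C−A): A=12  B=17  C=28
Waiting times: A=0, B=12, C=17
Average waiting = (0+12+17) / 3 = 29/3 = 9.67

9.67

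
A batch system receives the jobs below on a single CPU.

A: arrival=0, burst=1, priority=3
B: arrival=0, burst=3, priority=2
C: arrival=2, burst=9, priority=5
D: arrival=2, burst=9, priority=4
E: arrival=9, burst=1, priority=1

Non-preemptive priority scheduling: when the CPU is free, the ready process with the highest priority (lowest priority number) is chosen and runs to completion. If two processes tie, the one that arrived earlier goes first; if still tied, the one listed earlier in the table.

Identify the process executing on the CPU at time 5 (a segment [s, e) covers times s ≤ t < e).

D

Gantt: | B 0-3 | A 3-4 | D 4-13 | E 13-14 | C 14-23 |
Completion: A=4  B=3  C=23  D=13  E=14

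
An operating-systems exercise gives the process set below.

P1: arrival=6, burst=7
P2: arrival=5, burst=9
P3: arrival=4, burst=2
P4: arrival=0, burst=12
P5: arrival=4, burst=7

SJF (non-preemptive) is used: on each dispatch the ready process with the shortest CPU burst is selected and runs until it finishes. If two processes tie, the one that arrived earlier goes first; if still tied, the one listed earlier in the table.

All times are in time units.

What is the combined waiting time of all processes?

Schedule: | P4 0-12 | P3 12-14 | P5 14-21 | P1 21-28 | P2 28-37 |
Completion: P1=28  P2=37  P3=14  P4=12  P5=21
Turnaround (C−A): P1=22  P2=32  P3=10  P4=12  P5=17
Waiting = turnaround − burst: P1=15, P2=23, P3=8, P4=0, P5=10
Total waiting = 15 + 23 + 8 + 0 + 10 = 56

56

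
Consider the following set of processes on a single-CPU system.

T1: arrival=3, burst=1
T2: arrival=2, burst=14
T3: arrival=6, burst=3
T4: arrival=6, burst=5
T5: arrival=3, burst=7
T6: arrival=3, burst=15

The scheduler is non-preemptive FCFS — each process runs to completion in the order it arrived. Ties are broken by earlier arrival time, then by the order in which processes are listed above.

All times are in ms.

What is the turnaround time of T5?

21

Gantt: | idle 0-2 | T2 2-16 | T1 16-17 | T5 17-24 | T6 24-39 | T3 39-42 | T4 42-47 |
Completion: T1=17  T2=16  T3=42  T4=47  T5=24  T6=39
Turnaround (C−A): T1=14  T2=14  T3=36  T4=41  T5=21  T6=36
Turnaround(T5) = completion − arrival = 24 − 3 = 21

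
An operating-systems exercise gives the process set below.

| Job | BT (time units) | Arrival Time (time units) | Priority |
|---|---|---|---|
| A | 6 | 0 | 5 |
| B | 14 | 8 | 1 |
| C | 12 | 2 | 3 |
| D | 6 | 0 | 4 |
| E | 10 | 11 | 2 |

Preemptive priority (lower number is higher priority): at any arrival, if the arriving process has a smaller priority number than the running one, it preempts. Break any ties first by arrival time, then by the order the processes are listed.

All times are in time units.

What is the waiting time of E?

11

Schedule: | D 0-2 | C 2-8 | B 8-22 | E 22-32 | C 32-38 | D 38-42 | A 42-48 |
Completion: A=48  B=22  C=38  D=42  E=32
Waiting(E) = turnaround − burst = 21 − 10 = 11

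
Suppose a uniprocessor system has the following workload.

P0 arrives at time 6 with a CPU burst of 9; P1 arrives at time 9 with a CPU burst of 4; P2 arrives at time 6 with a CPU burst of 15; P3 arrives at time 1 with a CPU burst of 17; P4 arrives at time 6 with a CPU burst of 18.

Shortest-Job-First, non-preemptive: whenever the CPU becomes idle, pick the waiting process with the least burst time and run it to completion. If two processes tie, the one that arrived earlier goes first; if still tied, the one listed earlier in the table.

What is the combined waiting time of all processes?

Schedule: | idle 0-1 | P3 1-18 | P1 18-22 | P0 22-31 | P2 31-46 | P4 46-64 |
Completion: P0=31  P1=22  P2=46  P3=18  P4=64
Waiting = turnaround − burst: P0=16, P1=9, P2=25, P3=0, P4=40
Total waiting = 16 + 9 + 25 + 0 + 40 = 90

90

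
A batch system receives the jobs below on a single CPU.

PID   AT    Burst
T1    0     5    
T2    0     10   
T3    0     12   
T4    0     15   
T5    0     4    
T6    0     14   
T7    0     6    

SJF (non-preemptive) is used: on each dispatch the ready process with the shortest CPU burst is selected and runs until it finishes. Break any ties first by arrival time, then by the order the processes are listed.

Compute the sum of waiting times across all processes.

Timeline: | T5 0-4 | T1 4-9 | T7 9-15 | T2 15-25 | T3 25-37 | T6 37-51 | T4 51-66 |
Completion: T1=9  T2=25  T3=37  T4=66  T5=4  T6=51  T7=15
Waiting = turnaround − burst: T1=4, T2=15, T3=25, T4=51, T5=0, T6=37, T7=9
Total waiting = 4 + 15 + 25 + 51 + 0 + 37 + 9 = 141

141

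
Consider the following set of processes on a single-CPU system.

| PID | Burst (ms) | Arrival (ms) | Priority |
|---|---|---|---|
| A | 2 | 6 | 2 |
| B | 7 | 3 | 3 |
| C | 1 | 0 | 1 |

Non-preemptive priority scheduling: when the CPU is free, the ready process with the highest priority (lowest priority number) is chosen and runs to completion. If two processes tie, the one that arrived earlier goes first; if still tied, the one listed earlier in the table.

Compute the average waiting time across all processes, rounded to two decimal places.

1.33

Gantt: | C 0-1 | idle 1-3 | B 3-10 | A 10-12 |
Completion: A=12  B=10  C=1
Waiting times: A=4, B=0, C=0
Average waiting = (4+0+0) / 3 = 4/3 = 1.33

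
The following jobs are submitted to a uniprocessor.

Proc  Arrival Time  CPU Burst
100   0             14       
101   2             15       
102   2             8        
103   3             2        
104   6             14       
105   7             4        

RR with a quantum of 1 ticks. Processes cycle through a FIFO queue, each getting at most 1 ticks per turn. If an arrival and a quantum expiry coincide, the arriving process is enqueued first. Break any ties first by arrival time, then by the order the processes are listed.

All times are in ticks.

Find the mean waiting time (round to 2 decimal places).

26.83

Gantt: | 100 0-2 | 101 2-3 | 102 3-4 | 100 4-5 | 103 5-6 | 101 6-7 | 102 7-8 | 100 8-9 | 104 9-10 | 103 10-11 | 105 11-12 | 101 12-13 | 102 13-14 | 100 14-15 | 104 15-16 | 105 16-17 | 101 17-18 | 102 18-19 | 100 19-20 | 104 20-21 | 105 21-22 | 101 22-23 | 102 23-24 | 100 24-25 | 104 25-26 | 105 26-27 | 101 27-28 | 102 28-29 | 100 29-30 | 104 30-31 | 101 31-32 | 102 32-33 | 100 33-34 | 104 34-35 | 101 35-36 | 102 36-37 | 100 37-38 | 104 38-39 | 101 39-40 | 100 40-41 | 104 41-42 | 101 42-43 | 100 43-44 | 104 44-45 | 101 45-46 | 100 46-47 | 104 47-48 | 101 48-49 | 100 49-50 | 104 50-51 | 101 51-52 | 104 52-53 | 101 53-54 | 104 54-55 | 101 55-56 | 104 56-57 |
Completion: 100=50  101=56  102=37  103=11  104=57  105=27
Turnaround (C−A): 100=50  101=54  102=35  103=8  104=51  105=20
Waiting times: 100=36, 101=39, 102=27, 103=6, 104=37, 105=16
Average waiting = (36+39+27+6+37+16) / 6 = 161/6 = 26.83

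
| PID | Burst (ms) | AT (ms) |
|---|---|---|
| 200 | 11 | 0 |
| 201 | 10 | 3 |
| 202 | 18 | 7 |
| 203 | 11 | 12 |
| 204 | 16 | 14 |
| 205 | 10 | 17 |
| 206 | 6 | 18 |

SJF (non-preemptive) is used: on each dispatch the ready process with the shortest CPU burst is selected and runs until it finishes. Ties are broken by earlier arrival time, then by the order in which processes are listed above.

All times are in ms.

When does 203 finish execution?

Gantt: | 200 0-11 | 201 11-21 | 206 21-27 | 205 27-37 | 203 37-48 | 204 48-64 | 202 64-82 |
Completion: 200=11  201=21  202=82  203=48  204=64  205=37  206=27

48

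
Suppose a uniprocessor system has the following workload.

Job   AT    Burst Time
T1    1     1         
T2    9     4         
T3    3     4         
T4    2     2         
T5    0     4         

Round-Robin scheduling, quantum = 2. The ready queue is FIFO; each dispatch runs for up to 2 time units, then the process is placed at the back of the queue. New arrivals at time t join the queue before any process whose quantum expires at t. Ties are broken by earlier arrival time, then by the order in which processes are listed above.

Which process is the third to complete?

Timeline: | T5 0-2 | T1 2-3 | T4 3-5 | T5 5-7 | T3 7-9 | T2 9-11 | T3 11-13 | T2 13-15 |
Completion: T1=3  T2=15  T3=13  T4=5  T5=7
Finish order: T1 → T4 → T5 → T3 → T2

T5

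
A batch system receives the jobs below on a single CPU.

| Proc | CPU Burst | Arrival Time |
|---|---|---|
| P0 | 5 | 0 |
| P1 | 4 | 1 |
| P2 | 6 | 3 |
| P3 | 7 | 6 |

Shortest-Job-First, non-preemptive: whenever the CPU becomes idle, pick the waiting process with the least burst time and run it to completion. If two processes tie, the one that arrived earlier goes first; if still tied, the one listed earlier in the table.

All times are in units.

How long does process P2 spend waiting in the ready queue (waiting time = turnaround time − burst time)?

6

Timeline: | P0 0-5 | P1 5-9 | P2 9-15 | P3 15-22 |
Completion: P0=5  P1=9  P2=15  P3=22
Waiting(P2) = turnaround − burst = 12 − 6 = 6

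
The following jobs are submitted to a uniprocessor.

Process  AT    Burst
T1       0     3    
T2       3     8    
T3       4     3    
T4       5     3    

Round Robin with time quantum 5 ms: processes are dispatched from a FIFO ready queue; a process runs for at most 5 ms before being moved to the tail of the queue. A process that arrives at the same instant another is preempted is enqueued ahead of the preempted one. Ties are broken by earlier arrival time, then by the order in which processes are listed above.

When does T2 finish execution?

17

Timeline: | T1 0-3 | T2 3-8 | T3 8-11 | T4 11-14 | T2 14-17 |
Completion: T1=3  T2=17  T3=11  T4=14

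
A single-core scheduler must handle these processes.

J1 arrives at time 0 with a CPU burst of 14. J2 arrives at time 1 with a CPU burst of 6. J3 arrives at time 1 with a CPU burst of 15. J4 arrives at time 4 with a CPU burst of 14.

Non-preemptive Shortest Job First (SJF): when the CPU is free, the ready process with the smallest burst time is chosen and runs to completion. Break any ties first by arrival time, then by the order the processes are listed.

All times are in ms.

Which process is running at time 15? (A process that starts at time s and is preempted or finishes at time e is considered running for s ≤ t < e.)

J2

Gantt: | J1 0-14 | J2 14-20 | J4 20-34 | J3 34-49 |
Completion: J1=14  J2=20  J3=49  J4=34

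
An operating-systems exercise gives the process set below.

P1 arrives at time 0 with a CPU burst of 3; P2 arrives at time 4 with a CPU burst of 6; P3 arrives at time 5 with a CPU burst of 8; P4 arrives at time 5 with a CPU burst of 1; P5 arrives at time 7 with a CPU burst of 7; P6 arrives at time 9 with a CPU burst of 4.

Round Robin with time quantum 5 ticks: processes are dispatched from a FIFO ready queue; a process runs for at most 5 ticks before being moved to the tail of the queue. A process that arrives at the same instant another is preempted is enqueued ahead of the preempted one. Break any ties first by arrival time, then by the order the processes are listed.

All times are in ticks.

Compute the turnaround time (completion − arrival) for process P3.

23

Timeline: | P1 0-3 | idle 3-4 | P2 4-9 | P3 9-14 | P4 14-15 | P5 15-20 | P6 20-24 | P2 24-25 | P3 25-28 | P5 28-30 |
Completion: P1=3  P2=25  P3=28  P4=15  P5=30  P6=24
Turnaround(P3) = completion − arrival = 28 − 5 = 23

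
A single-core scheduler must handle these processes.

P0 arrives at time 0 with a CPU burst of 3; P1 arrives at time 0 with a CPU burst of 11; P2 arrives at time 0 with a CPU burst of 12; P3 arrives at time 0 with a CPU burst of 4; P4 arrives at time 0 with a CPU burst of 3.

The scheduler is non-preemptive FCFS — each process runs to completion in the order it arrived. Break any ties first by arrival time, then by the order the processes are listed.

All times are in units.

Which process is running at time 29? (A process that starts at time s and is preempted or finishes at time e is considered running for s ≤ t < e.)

Timeline: | P0 0-3 | P1 3-14 | P2 14-26 | P3 26-30 | P4 30-33 |
Completion: P0=3  P1=14  P2=26  P3=30  P4=33
Turnaround (C−A): P0=3  P1=14  P2=26  P3=30  P4=33

P3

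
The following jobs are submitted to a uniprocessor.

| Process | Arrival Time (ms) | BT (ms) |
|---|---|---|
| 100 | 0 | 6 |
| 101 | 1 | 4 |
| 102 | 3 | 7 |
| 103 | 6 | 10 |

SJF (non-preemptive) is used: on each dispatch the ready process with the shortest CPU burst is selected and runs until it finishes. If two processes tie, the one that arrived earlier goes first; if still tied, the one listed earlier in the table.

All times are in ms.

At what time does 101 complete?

Schedule: | 100 0-6 | 101 6-10 | 102 10-17 | 103 17-27 |
Completion: 100=6  101=10  102=17  103=27
Turnaround (C−A): 100=6  101=9  102=14  103=21

10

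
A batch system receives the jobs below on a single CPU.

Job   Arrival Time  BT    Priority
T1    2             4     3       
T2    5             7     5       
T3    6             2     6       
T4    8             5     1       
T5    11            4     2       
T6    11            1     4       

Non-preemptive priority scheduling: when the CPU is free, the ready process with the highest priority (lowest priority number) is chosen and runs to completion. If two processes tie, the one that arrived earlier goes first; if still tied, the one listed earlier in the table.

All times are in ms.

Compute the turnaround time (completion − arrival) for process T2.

Schedule: | idle 0-2 | T1 2-6 | T2 6-13 | T4 13-18 | T5 18-22 | T6 22-23 | T3 23-25 |
Completion: T1=6  T2=13  T3=25  T4=18  T5=22  T6=23
Turnaround (C−A): T1=4  T2=8  T3=19  T4=10  T5=11  T6=12
Turnaround(T2) = completion − arrival = 13 − 5 = 8

8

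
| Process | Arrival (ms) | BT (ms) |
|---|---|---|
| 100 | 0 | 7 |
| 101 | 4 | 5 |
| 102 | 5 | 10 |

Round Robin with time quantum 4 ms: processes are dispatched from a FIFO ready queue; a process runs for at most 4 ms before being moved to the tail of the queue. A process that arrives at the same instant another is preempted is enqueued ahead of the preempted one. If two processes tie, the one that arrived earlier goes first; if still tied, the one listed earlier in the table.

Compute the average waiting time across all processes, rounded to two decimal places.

Timeline: | 100 0-4 | 101 4-8 | 100 8-11 | 102 11-15 | 101 15-16 | 102 16-22 |
Completion: 100=11  101=16  102=22
Waiting times: 100=4, 101=7, 102=7
Average waiting = (4+7+7) / 3 = 18/3 = 6.00

6.00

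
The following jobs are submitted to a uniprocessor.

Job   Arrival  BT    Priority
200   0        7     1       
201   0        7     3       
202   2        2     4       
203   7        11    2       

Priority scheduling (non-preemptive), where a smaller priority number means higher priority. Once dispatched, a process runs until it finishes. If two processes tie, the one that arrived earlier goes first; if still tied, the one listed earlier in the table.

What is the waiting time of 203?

0

Timeline: | 200 0-7 | 203 7-18 | 201 18-25 | 202 25-27 |
Completion: 200=7  201=25  202=27  203=18
Turnaround (C−A): 200=7  201=25  202=25  203=11
Waiting(203) = turnaround − burst = 11 − 11 = 0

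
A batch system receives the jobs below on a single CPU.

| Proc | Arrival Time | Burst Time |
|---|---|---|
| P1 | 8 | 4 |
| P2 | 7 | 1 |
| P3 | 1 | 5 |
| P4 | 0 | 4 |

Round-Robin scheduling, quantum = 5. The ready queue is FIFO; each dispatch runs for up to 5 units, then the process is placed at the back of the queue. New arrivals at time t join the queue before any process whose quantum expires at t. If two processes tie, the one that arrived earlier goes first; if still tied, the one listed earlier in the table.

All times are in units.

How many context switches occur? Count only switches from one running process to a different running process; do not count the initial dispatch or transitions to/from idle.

3

Timeline: | P4 0-4 | P3 4-9 | P2 9-10 | P1 10-14 |
Completion: P1=14  P2=10  P3=9  P4=4
Turnaround (C−A): P1=6  P2=3  P3=8  P4=4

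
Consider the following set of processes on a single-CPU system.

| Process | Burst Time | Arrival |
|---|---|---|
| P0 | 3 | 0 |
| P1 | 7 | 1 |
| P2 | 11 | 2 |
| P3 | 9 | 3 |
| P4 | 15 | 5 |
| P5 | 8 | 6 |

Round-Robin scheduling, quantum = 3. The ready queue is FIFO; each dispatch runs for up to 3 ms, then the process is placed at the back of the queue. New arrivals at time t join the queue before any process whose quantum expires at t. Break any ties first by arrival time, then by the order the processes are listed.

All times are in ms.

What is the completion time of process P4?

53

Timeline: | P0 0-3 | P1 3-6 | P2 6-9 | P3 9-12 | P4 12-15 | P5 15-18 | P1 18-21 | P2 21-24 | P3 24-27 | P4 27-30 | P5 30-33 | P1 33-34 | P2 34-37 | P3 37-40 | P4 40-43 | P5 43-45 | P2 45-47 | P4 47-53 |
Completion: P0=3  P1=34  P2=47  P3=40  P4=53  P5=45
Turnaround (C−A): P0=3  P1=33  P2=45  P3=37  P4=48  P5=39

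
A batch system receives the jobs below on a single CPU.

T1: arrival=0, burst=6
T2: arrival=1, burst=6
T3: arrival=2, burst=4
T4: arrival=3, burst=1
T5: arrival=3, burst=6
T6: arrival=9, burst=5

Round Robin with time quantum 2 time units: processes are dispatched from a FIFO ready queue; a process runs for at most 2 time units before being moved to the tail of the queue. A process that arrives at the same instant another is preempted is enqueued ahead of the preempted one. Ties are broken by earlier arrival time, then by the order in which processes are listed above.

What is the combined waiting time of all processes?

Gantt: | T1 0-2 | T2 2-4 | T3 4-6 | T1 6-8 | T4 8-9 | T5 9-11 | T2 11-13 | T3 13-15 | T1 15-17 | T6 17-19 | T5 19-21 | T2 21-23 | T6 23-25 | T5 25-27 | T6 27-28 |
Completion: T1=17  T2=23  T3=15  T4=9  T5=27  T6=28
Turnaround (C−A): T1=17  T2=22  T3=13  T4=6  T5=24  T6=19
Waiting = turnaround − burst: T1=11, T2=16, T3=9, T4=5, T5=18, T6=14
Total waiting = 11 + 16 + 9 + 5 + 18 + 14 = 73

73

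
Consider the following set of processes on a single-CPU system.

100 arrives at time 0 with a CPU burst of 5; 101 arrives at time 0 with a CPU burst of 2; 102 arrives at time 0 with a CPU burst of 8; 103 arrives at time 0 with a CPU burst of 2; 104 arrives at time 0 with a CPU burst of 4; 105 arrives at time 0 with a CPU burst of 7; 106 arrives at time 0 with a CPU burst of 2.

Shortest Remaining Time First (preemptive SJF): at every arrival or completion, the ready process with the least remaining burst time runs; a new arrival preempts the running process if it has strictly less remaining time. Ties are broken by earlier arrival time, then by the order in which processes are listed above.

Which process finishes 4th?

104

Schedule: | 101 0-2 | 103 2-4 | 106 4-6 | 104 6-10 | 100 10-15 | 105 15-22 | 102 22-30 |
Completion: 100=15  101=2  102=30  103=4  104=10  105=22  106=6
Finish order: 101 → 103 → 106 → 104 → 100 → 105 → 102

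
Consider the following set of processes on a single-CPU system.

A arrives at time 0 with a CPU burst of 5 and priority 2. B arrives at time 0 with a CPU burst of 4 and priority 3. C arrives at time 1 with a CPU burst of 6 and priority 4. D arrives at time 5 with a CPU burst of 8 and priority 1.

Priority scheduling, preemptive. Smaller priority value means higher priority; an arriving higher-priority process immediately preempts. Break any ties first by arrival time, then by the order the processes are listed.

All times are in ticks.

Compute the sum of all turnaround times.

Schedule: | A 0-5 | D 5-13 | B 13-17 | C 17-23 |
Completion: A=5  B=17  C=23  D=13
Turnaround (C−A): A=5  B=17  C=22  D=8
Turnaround = completion − arrival: A=5, B=17, C=22, D=8
Total turnaround = 5 + 17 + 22 + 8 = 52

52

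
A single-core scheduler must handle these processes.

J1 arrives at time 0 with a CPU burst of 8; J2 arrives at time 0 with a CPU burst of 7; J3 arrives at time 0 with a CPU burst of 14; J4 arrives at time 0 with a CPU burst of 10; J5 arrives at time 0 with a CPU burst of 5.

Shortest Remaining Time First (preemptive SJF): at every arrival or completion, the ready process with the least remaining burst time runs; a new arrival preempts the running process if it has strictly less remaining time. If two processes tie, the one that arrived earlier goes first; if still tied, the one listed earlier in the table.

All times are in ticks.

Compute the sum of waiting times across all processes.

67

Gantt: | J5 0-5 | J2 5-12 | J1 12-20 | J4 20-30 | J3 30-44 |
Completion: J1=20  J2=12  J3=44  J4=30  J5=5
Turnaround (C−A): J1=20  J2=12  J3=44  J4=30  J5=5
Waiting = turnaround − burst: J1=12, J2=5, J3=30, J4=20, J5=0
Total waiting = 12 + 5 + 30 + 20 + 0 = 67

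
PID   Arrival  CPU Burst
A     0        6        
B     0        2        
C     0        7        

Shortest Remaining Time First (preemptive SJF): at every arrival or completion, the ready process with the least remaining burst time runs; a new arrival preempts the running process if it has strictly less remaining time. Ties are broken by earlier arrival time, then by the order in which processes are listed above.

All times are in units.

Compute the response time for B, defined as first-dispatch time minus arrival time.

0

Timeline: | B 0-2 | A 2-8 | C 8-15 |
Completion: A=8  B=2  C=15
Turnaround (C−A): A=8  B=2  C=15
Response(B) = first start − arrival = 0 − 0 = 0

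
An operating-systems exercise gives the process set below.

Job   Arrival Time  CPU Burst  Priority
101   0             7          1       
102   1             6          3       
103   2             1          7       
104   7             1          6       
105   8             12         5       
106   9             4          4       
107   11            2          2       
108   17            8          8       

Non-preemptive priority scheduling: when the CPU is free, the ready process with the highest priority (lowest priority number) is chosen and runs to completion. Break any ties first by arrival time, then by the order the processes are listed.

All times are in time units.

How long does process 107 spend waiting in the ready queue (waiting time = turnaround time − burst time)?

2

Timeline: | 101 0-7 | 102 7-13 | 107 13-15 | 106 15-19 | 105 19-31 | 104 31-32 | 103 32-33 | 108 33-41 |
Completion: 101=7  102=13  103=33  104=32  105=31  106=19  107=15  108=41
Turnaround (C−A): 101=7  102=12  103=31  104=25  105=23  106=10  107=4  108=24
Waiting(107) = turnaround − burst = 4 − 2 = 2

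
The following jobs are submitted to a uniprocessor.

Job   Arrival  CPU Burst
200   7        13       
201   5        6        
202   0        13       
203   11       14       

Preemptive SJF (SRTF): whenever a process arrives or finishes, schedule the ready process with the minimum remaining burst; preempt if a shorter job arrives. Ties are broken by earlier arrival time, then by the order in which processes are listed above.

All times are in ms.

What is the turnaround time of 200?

Schedule: | 202 0-5 | 201 5-11 | 202 11-19 | 200 19-32 | 203 32-46 |
Completion: 200=32  201=11  202=19  203=46
Turnaround(200) = completion − arrival = 32 − 7 = 25

25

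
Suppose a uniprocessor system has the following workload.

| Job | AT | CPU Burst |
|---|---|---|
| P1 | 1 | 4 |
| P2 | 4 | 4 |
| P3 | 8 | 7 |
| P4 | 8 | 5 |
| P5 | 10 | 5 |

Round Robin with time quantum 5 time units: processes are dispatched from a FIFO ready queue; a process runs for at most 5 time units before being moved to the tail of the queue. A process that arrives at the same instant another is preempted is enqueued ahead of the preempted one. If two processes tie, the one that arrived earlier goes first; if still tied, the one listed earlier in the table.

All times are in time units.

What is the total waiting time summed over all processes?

27

Timeline: | idle 0-1 | P1 1-5 | P2 5-9 | P3 9-14 | P4 14-19 | P5 19-24 | P3 24-26 |
Completion: P1=5  P2=9  P3=26  P4=19  P5=24
Turnaround (C−A): P1=4  P2=5  P3=18  P4=11  P5=14
Waiting = turnaround − burst: P1=0, P2=1, P3=11, P4=6, P5=9
Total waiting = 0 + 1 + 11 + 6 + 9 = 27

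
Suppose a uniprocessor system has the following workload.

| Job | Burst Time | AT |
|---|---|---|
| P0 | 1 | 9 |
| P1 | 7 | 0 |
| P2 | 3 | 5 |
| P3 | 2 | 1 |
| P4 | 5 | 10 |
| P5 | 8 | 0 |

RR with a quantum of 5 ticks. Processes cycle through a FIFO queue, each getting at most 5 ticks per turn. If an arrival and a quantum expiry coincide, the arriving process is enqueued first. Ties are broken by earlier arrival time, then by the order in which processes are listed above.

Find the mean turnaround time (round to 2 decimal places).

14.33

Timeline: | P1 0-5 | P5 5-10 | P3 10-12 | P2 12-15 | P1 15-17 | P0 17-18 | P4 18-23 | P5 23-26 |
Completion: P0=18  P1=17  P2=15  P3=12  P4=23  P5=26
Turnaround (C−A): P0=9  P1=17  P2=10  P3=11  P4=13  P5=26
Turnaround times: P0=9, P1=17, P2=10, P3=11, P4=13, P5=26
Average turnaround = (9+17+10+11+13+26) / 6 = 86/6 = 14.33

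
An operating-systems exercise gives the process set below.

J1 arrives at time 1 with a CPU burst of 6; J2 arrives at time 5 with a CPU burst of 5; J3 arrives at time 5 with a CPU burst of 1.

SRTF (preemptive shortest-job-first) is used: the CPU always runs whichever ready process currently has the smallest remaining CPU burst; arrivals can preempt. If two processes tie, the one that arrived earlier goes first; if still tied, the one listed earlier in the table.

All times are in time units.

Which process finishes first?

J3

Schedule: | idle 0-1 | J1 1-5 | J3 5-6 | J1 6-8 | J2 8-13 |
Completion: J1=8  J2=13  J3=6
Turnaround (C−A): J1=7  J2=8  J3=1
Finish order: J3 → J1 → J2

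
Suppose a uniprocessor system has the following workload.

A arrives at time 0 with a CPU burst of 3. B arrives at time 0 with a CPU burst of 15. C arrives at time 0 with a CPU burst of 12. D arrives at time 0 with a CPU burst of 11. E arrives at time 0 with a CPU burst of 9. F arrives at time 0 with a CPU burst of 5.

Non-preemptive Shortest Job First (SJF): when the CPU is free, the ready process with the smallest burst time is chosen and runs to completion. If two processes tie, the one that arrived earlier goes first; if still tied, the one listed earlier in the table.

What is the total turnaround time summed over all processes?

Timeline: | A 0-3 | F 3-8 | E 8-17 | D 17-28 | C 28-40 | B 40-55 |
Completion: A=3  B=55  C=40  D=28  E=17  F=8
Turnaround = completion − arrival: A=3, B=55, C=40, D=28, E=17, F=8
Total turnaround = 3 + 55 + 40 + 28 + 17 + 8 = 151

151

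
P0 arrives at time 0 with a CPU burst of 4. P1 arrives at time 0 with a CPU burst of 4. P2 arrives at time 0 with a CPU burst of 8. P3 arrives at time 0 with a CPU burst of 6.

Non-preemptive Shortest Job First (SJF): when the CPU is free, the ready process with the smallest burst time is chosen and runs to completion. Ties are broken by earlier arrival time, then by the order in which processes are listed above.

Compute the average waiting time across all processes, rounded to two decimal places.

6.50

Schedule: | P0 0-4 | P1 4-8 | P3 8-14 | P2 14-22 |
Completion: P0=4  P1=8  P2=22  P3=14
Waiting times: P0=0, P1=4, P2=14, P3=8
Average waiting = (0+4+14+8) / 4 = 26/4 = 6.50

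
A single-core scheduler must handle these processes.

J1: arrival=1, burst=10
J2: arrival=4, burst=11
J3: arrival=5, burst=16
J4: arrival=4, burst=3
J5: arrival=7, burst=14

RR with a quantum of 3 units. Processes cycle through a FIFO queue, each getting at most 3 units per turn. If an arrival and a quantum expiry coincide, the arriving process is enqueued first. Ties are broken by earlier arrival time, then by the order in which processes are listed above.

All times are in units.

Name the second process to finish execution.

J1

Schedule: | idle 0-1 | J1 1-4 | J2 4-7 | J4 7-10 | J1 10-13 | J3 13-16 | J5 16-19 | J2 19-22 | J1 22-25 | J3 25-28 | J5 28-31 | J2 31-34 | J1 34-35 | J3 35-38 | J5 38-41 | J2 41-43 | J3 43-46 | J5 46-49 | J3 49-52 | J5 52-54 | J3 54-55 |
Completion: J1=35  J2=43  J3=55  J4=10  J5=54
Finish order: J4 → J1 → J2 → J5 → J3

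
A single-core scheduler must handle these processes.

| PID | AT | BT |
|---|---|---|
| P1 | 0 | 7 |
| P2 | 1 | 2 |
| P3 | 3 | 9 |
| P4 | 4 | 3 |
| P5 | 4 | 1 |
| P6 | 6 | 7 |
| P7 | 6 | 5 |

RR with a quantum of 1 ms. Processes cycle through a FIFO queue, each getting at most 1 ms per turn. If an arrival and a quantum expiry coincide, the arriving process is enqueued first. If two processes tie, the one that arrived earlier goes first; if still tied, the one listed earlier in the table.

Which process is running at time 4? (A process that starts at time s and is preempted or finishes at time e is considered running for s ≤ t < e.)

P3

Schedule: | P1 0-1 | P2 1-2 | P1 2-3 | P2 3-4 | P3 4-5 | P1 5-6 | P4 6-7 | P5 7-8 | P3 8-9 | P6 9-10 | P7 10-11 | P1 11-12 | P4 12-13 | P3 13-14 | P6 14-15 | P7 15-16 | P1 16-17 | P4 17-18 | P3 18-19 | P6 19-20 | P7 20-21 | P1 21-22 | P3 22-23 | P6 23-24 | P7 24-25 | P1 25-26 | P3 26-27 | P6 27-28 | P7 28-29 | P3 29-30 | P6 30-31 | P3 31-32 | P6 32-33 | P3 33-34 |
Completion: P1=26  P2=4  P3=34  P4=18  P5=8  P6=33  P7=29
Turnaround (C−A): P1=26  P2=3  P3=31  P4=14  P5=4  P6=27  P7=23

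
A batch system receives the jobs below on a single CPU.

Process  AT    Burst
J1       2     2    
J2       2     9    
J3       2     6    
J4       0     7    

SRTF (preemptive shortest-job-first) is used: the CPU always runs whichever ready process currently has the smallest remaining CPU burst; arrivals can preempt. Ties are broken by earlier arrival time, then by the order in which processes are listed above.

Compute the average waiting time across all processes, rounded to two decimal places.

5.50

Gantt: | J4 0-2 | J1 2-4 | J4 4-9 | J3 9-15 | J2 15-24 |
Completion: J1=4  J2=24  J3=15  J4=9
Waiting times: J1=0, J2=13, J3=7, J4=2
Average waiting = (0+13+7+2) / 4 = 22/4 = 5.50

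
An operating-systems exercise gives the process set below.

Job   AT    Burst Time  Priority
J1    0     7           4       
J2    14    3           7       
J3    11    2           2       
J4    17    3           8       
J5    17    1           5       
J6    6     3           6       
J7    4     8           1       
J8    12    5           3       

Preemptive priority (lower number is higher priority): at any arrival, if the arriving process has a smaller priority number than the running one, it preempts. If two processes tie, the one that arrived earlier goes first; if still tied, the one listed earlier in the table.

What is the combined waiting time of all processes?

64

Timeline: | J1 0-4 | J7 4-12 | J3 12-14 | J8 14-19 | J1 19-22 | J5 22-23 | J6 23-26 | J2 26-29 | J4 29-32 |
Completion: J1=22  J2=29  J3=14  J4=32  J5=23  J6=26  J7=12  J8=19
Waiting = turnaround − burst: J1=15, J2=12, J3=1, J4=12, J5=5, J6=17, J7=0, J8=2
Total waiting = 15 + 12 + 1 + 12 + 5 + 17 + 0 + 2 = 64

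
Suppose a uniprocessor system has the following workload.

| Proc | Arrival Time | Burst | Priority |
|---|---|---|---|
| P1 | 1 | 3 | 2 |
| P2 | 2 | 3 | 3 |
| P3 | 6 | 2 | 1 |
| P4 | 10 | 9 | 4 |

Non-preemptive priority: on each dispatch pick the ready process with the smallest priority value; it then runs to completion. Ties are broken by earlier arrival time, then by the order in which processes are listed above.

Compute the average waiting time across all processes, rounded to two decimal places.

Schedule: | idle 0-1 | P1 1-4 | P2 4-7 | P3 7-9 | idle 9-10 | P4 10-19 |
Completion: P1=4  P2=7  P3=9  P4=19
Waiting times: P1=0, P2=2, P3=1, P4=0
Average waiting = (0+2+1+0) / 4 = 3/4 = 0.75

0.75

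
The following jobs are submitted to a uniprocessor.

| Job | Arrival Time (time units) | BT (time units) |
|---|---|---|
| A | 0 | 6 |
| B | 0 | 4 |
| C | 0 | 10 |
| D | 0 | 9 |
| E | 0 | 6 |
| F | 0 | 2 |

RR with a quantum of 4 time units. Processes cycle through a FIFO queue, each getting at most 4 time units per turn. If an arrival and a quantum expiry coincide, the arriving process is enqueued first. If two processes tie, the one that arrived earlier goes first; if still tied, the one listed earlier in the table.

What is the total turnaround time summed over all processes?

161

Schedule: | A 0-4 | B 4-8 | C 8-12 | D 12-16 | E 16-20 | F 20-22 | A 22-24 | C 24-28 | D 28-32 | E 32-34 | C 34-36 | D 36-37 |
Completion: A=24  B=8  C=36  D=37  E=34  F=22
Turnaround = completion − arrival: A=24, B=8, C=36, D=37, E=34, F=22
Total turnaround = 24 + 8 + 36 + 37 + 34 + 22 = 161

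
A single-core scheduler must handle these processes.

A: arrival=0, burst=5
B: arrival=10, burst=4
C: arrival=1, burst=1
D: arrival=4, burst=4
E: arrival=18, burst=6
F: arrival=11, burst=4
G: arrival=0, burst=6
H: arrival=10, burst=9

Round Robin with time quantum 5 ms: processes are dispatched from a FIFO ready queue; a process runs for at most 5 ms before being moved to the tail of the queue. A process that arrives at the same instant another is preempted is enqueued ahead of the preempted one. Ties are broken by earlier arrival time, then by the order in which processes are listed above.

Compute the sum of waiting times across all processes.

88

Schedule: | A 0-5 | G 5-10 | C 10-11 | D 11-15 | B 15-19 | H 19-24 | G 24-25 | F 25-29 | E 29-34 | H 34-38 | E 38-39 |
Completion: A=5  B=19  C=11  D=15  E=39  F=29  G=25  H=38
Waiting = turnaround − burst: A=0, B=5, C=9, D=7, E=15, F=14, G=19, H=19
Total waiting = 0 + 5 + 9 + 7 + 15 + 14 + 19 + 19 = 88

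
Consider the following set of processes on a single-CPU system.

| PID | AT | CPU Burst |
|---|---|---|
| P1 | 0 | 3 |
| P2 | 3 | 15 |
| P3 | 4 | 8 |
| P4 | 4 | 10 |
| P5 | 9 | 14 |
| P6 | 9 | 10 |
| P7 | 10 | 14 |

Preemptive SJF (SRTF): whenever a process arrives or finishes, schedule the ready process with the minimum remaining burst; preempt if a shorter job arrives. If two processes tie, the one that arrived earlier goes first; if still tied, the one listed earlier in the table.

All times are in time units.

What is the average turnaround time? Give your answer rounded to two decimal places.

Timeline: | P1 0-3 | P2 3-4 | P3 4-12 | P4 12-22 | P6 22-32 | P2 32-46 | P5 46-60 | P7 60-74 |
Completion: P1=3  P2=46  P3=12  P4=22  P5=60  P6=32  P7=74
Turnaround (C−A): P1=3  P2=43  P3=8  P4=18  P5=51  P6=23  P7=64
Turnaround times: P1=3, P2=43, P3=8, P4=18, P5=51, P6=23, P7=64
Average turnaround = (3+43+8+18+51+23+64) / 7 = 210/7 = 30.00

30.00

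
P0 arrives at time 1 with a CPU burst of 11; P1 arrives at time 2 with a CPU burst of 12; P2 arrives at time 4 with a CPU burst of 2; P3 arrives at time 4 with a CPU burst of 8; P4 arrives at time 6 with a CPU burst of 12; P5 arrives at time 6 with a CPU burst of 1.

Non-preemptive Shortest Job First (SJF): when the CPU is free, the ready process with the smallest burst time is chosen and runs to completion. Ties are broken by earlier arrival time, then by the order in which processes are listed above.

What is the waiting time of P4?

Timeline: | idle 0-1 | P0 1-12 | P5 12-13 | P2 13-15 | P3 15-23 | P1 23-35 | P4 35-47 |
Completion: P0=12  P1=35  P2=15  P3=23  P4=47  P5=13
Turnaround (C−A): P0=11  P1=33  P2=11  P3=19  P4=41  P5=7
Waiting(P4) = turnaround − burst = 41 − 12 = 29

29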